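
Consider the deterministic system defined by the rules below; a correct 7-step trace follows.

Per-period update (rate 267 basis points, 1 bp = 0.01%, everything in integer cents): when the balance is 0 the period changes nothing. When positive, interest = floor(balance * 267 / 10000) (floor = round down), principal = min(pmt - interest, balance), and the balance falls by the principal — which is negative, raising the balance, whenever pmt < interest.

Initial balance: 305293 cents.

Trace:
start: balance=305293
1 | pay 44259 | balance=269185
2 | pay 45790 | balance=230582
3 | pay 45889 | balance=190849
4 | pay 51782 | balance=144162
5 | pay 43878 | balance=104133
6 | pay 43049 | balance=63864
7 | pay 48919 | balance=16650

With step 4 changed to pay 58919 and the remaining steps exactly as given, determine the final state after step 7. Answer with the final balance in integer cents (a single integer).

8925

(re-executing from step 4 with the substitution; state before step 4: balance=190849)
4 | pay 58919 | balance=137025
5 | pay 43878 | balance=96805
6 | pay 43049 | balance=56340
7 | pay 48919 | balance=8925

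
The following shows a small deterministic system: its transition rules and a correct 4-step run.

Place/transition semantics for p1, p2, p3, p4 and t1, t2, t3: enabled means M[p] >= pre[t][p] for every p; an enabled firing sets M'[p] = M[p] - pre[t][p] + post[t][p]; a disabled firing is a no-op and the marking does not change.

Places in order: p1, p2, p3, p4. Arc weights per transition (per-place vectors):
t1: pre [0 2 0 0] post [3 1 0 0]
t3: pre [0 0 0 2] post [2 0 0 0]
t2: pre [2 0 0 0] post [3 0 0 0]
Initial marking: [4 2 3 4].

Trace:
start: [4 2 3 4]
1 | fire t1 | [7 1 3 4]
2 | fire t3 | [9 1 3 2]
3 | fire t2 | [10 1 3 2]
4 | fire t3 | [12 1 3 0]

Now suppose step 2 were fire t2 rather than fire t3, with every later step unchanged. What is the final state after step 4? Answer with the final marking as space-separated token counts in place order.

11 1 3 2

(re-executing from step 2 with the substitution; state before step 2: [7 1 3 4])
2 | fire t2 | [8 1 3 4]
3 | fire t2 | [9 1 3 4]
4 | fire t3 | [11 1 3 2]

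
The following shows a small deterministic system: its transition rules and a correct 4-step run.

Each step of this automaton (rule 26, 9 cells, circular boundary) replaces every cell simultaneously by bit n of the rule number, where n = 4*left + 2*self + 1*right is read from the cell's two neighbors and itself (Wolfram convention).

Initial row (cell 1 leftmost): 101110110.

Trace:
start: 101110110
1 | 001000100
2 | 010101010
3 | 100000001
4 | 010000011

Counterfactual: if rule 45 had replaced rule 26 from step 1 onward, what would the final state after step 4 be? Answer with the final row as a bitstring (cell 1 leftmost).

010011000

(re-executing steps 1..4 under rule 45; state before step 1: 101110110)
1 | 111001101
2 | 000001011
3 | 011101110
4 | 010011000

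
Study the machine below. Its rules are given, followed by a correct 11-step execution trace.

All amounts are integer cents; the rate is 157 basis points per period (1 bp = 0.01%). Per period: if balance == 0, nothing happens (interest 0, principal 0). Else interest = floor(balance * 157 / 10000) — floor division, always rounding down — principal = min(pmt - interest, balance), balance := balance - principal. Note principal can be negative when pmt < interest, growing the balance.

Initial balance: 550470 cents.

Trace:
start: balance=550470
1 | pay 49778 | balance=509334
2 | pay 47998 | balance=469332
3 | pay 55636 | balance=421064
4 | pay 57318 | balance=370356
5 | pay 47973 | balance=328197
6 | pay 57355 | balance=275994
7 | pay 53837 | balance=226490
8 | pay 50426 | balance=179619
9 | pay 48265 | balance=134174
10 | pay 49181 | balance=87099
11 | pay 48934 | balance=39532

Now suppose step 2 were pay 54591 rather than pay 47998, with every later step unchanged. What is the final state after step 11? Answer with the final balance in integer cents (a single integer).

(re-executing from step 2 with the substitution; state before step 2: balance=509334)
2 | pay 54591 | balance=462739
3 | pay 55636 | balance=414368
4 | pay 57318 | balance=363555
5 | pay 47973 | balance=321289
6 | pay 57355 | balance=268978
7 | pay 53837 | balance=219363
8 | pay 50426 | balance=172380
9 | pay 48265 | balance=126821
10 | pay 49181 | balance=79631
11 | pay 48934 | balance=31947

31947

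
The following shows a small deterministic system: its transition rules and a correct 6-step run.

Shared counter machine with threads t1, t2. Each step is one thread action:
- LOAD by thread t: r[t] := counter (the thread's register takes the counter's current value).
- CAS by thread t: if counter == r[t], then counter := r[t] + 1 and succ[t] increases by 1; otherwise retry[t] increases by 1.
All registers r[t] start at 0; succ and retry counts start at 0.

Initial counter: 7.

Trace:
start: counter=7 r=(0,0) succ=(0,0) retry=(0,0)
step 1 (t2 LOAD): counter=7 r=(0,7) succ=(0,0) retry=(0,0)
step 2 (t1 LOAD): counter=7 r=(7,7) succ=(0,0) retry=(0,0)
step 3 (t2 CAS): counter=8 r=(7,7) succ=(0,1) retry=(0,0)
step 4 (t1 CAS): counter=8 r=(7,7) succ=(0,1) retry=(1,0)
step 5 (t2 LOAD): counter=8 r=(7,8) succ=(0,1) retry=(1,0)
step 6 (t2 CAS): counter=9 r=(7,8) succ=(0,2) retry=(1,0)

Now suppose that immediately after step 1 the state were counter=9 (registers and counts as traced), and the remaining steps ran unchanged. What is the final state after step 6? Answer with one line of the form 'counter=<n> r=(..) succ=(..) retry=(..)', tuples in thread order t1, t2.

state after step 1 := counter=9 r=(0,7) succ=(0,0) retry=(0,0)
step 2 (t1 LOAD): counter=9 r=(9,7) succ=(0,0) retry=(0,0)
step 3 (t2 CAS): counter=9 r=(9,7) succ=(0,0) retry=(0,1)
step 4 (t1 CAS): counter=10 r=(9,7) succ=(1,0) retry=(0,1)
step 5 (t2 LOAD): counter=10 r=(9,10) succ=(1,0) retry=(0,1)
step 6 (t2 CAS): counter=11 r=(9,10) succ=(1,1) retry=(0,1)

counter=11 r=(9,10) succ=(1,1) retry=(0,1)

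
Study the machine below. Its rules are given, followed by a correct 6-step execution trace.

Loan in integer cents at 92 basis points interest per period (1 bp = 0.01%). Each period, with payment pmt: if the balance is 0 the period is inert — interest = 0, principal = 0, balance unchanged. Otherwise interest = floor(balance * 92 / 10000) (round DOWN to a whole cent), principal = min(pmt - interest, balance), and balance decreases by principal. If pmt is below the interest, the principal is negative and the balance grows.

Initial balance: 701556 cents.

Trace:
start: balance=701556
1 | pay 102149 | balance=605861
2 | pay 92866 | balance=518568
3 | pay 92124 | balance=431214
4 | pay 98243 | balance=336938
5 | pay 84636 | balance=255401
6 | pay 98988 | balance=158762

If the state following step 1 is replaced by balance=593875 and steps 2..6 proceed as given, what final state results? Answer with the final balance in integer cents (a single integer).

146215

state after step 1 := balance=593875
2 | pay 92866 | balance=506472
3 | pay 92124 | balance=419007
4 | pay 98243 | balance=324618
5 | pay 84636 | balance=242968
6 | pay 98988 | balance=146215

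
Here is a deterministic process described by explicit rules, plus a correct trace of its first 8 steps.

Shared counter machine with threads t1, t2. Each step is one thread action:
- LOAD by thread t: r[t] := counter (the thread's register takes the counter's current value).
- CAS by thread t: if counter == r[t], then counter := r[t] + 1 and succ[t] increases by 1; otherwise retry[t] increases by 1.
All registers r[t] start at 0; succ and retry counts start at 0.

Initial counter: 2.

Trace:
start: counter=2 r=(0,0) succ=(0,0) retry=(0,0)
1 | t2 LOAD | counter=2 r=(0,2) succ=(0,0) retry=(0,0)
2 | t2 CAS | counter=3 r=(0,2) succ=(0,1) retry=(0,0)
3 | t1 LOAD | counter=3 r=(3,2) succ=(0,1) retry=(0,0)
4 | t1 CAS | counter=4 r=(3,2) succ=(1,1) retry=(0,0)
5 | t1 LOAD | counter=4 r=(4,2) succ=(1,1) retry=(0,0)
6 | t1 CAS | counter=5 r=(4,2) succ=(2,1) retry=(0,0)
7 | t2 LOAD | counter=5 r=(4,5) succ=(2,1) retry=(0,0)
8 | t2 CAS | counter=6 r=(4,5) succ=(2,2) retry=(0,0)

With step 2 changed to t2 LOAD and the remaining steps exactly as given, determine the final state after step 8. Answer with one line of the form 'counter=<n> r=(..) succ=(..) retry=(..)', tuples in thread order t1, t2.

(re-executing from step 2 with the substitution; state before step 2: counter=2 r=(0,2) succ=(0,0) retry=(0,0))
2 | t2 LOAD | counter=2 r=(0,2) succ=(0,0) retry=(0,0)
3 | t1 LOAD | counter=2 r=(2,2) succ=(0,0) retry=(0,0)
4 | t1 CAS | counter=3 r=(2,2) succ=(1,0) retry=(0,0)
5 | t1 LOAD | counter=3 r=(3,2) succ=(1,0) retry=(0,0)
6 | t1 CAS | counter=4 r=(3,2) succ=(2,0) retry=(0,0)
7 | t2 LOAD | counter=4 r=(3,4) succ=(2,0) retry=(0,0)
8 | t2 CAS | counter=5 r=(3,4) succ=(2,1) retry=(0,0)

counter=5 r=(3,4) succ=(2,1) retry=(0,0)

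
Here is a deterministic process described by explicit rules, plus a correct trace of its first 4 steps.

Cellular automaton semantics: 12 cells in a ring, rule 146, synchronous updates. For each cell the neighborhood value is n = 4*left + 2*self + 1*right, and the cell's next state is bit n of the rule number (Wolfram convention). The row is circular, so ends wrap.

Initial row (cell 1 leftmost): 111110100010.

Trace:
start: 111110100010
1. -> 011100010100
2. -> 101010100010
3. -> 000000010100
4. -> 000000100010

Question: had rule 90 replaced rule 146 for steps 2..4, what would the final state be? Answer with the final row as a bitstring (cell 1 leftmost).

(re-executing steps 2..4 under rule 90; state before step 2: 011100010100)
2. -> 110110100010
3. -> 110110010100
4. -> 110111100011

110111100011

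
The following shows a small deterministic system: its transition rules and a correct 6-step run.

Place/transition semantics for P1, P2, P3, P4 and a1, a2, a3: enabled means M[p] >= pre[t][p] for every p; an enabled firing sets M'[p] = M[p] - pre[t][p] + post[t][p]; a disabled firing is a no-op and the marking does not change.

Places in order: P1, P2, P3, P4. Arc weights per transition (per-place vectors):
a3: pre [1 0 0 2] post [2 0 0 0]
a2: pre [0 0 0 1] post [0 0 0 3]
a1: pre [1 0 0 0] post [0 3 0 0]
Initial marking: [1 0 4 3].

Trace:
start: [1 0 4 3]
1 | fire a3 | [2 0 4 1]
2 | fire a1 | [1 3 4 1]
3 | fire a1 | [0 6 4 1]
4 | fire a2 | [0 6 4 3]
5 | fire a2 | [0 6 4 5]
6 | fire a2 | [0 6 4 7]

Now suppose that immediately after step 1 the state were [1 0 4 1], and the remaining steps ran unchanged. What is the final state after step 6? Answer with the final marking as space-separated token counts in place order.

0 3 4 7

state after step 1 := [1 0 4 1]
2 | fire a1 | [0 3 4 1]
3 | fire a1 | [0 3 4 1]
4 | fire a2 | [0 3 4 3]
5 | fire a2 | [0 3 4 5]
6 | fire a2 | [0 3 4 7]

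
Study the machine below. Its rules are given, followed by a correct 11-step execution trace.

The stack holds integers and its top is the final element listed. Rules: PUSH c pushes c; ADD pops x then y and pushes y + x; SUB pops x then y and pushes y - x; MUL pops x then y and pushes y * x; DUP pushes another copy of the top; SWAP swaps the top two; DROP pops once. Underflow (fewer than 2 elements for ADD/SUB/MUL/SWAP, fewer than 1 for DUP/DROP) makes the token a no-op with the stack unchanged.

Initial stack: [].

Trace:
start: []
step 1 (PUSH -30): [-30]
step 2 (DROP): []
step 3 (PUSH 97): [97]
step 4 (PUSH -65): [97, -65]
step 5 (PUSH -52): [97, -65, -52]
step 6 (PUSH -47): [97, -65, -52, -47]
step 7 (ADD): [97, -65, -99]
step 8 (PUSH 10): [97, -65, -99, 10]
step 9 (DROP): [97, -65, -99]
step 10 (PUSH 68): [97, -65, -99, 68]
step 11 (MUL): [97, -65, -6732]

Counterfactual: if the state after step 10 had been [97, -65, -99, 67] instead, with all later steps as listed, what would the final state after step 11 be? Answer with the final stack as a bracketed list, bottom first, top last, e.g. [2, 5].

[97, -65, -6633]

state after step 10 := [97, -65, -99, 67]
step 11 (MUL): [97, -65, -6633]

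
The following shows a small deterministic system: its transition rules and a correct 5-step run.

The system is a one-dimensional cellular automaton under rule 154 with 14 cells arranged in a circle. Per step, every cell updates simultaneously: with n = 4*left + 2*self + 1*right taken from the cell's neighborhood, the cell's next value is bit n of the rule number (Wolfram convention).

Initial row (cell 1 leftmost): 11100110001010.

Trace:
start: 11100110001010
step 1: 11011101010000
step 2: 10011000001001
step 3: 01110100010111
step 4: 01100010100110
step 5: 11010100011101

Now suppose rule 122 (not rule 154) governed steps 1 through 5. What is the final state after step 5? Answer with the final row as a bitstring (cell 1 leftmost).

(re-executing steps 1..5 under rule 122; state before step 1: 11100110001010)
step 1: 10111111010101
step 2: 11100001101011
step 3: 00110011110110
step 4: 01111110011111
step 5: 11000011110001

11000011110001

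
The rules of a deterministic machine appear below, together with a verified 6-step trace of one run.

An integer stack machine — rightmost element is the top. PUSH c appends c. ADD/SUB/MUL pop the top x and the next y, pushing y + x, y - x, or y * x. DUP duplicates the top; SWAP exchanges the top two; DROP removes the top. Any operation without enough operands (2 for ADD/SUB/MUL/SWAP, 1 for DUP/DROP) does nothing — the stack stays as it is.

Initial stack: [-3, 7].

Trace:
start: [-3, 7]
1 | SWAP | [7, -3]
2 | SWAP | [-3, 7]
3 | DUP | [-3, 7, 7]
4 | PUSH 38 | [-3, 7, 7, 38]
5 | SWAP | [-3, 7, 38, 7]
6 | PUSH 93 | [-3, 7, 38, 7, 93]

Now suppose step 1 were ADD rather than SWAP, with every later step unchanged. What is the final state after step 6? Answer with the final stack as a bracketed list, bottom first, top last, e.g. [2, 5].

[4, 38, 4, 93]

(re-executing from step 1 with the substitution; state before step 1: [-3, 7])
1 | ADD | [4]
2 | SWAP | [4]
3 | DUP | [4, 4]
4 | PUSH 38 | [4, 4, 38]
5 | SWAP | [4, 38, 4]
6 | PUSH 93 | [4, 38, 4, 93]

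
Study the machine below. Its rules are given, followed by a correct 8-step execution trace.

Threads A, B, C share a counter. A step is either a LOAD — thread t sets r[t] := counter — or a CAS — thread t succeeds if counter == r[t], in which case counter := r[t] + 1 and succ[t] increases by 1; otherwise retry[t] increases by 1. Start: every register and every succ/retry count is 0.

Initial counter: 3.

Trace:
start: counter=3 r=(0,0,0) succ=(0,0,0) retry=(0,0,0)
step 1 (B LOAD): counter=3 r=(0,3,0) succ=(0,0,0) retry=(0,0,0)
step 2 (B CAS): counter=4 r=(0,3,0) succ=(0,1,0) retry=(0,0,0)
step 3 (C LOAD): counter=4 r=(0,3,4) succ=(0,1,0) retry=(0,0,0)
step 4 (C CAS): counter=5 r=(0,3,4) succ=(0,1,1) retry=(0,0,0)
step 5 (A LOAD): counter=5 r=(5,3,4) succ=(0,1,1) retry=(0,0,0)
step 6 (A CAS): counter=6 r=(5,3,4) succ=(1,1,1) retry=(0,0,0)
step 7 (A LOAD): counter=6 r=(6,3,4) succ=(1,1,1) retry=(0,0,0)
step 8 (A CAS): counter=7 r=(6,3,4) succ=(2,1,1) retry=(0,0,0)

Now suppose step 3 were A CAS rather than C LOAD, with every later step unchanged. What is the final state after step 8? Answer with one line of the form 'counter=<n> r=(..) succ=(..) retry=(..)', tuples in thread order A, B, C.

(re-executing from step 3 with the substitution; state before step 3: counter=4 r=(0,3,0) succ=(0,1,0) retry=(0,0,0))
step 3 (A CAS): counter=4 r=(0,3,0) succ=(0,1,0) retry=(1,0,0)
step 4 (C CAS): counter=4 r=(0,3,0) succ=(0,1,0) retry=(1,0,1)
step 5 (A LOAD): counter=4 r=(4,3,0) succ=(0,1,0) retry=(1,0,1)
step 6 (A CAS): counter=5 r=(4,3,0) succ=(1,1,0) retry=(1,0,1)
step 7 (A LOAD): counter=5 r=(5,3,0) succ=(1,1,0) retry=(1,0,1)
step 8 (A CAS): counter=6 r=(5,3,0) succ=(2,1,0) retry=(1,0,1)

counter=6 r=(5,3,0) succ=(2,1,0) retry=(1,0,1)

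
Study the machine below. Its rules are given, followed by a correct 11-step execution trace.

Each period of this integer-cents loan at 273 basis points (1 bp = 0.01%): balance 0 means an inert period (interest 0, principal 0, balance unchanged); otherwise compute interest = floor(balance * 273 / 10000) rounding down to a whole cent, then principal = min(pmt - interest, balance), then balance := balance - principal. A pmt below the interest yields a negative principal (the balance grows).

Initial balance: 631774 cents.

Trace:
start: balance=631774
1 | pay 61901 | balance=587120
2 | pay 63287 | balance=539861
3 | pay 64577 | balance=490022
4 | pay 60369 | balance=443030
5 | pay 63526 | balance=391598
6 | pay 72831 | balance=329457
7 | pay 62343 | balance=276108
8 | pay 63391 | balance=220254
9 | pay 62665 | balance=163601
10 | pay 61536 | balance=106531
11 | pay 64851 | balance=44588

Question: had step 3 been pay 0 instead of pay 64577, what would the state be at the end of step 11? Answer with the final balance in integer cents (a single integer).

124694

(re-executing from step 3 with the substitution; state before step 3: balance=539861)
3 | pay 0 | balance=554599
4 | pay 60369 | balance=509370
5 | pay 63526 | balance=459749
6 | pay 72831 | balance=399469
7 | pay 62343 | balance=348031
8 | pay 63391 | balance=294141
9 | pay 62665 | balance=239506
10 | pay 61536 | balance=184508
11 | pay 64851 | balance=124694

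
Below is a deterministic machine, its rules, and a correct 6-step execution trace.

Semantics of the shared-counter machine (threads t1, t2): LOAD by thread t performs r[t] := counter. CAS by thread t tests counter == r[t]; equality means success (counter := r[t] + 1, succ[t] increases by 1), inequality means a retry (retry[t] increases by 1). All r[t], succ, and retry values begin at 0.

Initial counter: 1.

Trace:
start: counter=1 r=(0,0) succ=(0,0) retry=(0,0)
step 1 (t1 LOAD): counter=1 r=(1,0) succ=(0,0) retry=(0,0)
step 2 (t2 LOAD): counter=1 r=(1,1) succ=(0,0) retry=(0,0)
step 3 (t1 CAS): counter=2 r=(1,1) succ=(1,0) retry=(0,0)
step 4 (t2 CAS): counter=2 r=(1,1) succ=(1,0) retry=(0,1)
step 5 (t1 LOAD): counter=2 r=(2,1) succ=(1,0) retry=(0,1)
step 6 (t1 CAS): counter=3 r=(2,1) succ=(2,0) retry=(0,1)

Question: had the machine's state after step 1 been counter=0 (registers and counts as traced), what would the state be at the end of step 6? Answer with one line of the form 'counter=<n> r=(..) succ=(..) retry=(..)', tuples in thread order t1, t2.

counter=2 r=(1,0) succ=(1,1) retry=(1,0)

state after step 1 := counter=0 r=(1,0) succ=(0,0) retry=(0,0)
step 2 (t2 LOAD): counter=0 r=(1,0) succ=(0,0) retry=(0,0)
step 3 (t1 CAS): counter=0 r=(1,0) succ=(0,0) retry=(1,0)
step 4 (t2 CAS): counter=1 r=(1,0) succ=(0,1) retry=(1,0)
step 5 (t1 LOAD): counter=1 r=(1,0) succ=(0,1) retry=(1,0)
step 6 (t1 CAS): counter=2 r=(1,0) succ=(1,1) retry=(1,0)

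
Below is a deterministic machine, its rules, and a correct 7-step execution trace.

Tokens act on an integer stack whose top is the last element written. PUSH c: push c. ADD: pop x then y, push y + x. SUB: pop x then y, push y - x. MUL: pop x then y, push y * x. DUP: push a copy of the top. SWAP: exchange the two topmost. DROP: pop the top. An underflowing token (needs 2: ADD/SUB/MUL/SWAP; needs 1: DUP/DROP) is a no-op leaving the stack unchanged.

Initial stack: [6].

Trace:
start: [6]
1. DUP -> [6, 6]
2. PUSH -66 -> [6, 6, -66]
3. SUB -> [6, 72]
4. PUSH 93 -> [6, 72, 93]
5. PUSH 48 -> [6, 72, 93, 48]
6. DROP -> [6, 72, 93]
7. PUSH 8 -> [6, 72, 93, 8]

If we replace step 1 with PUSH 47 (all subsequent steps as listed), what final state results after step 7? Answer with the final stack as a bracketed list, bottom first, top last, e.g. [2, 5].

[6, 113, 93, 8]

(re-executing from step 1 with the substitution; state before step 1: [6])
1. PUSH 47 -> [6, 47]
2. PUSH -66 -> [6, 47, -66]
3. SUB -> [6, 113]
4. PUSH 93 -> [6, 113, 93]
5. PUSH 48 -> [6, 113, 93, 48]
6. DROP -> [6, 113, 93]
7. PUSH 8 -> [6, 113, 93, 8]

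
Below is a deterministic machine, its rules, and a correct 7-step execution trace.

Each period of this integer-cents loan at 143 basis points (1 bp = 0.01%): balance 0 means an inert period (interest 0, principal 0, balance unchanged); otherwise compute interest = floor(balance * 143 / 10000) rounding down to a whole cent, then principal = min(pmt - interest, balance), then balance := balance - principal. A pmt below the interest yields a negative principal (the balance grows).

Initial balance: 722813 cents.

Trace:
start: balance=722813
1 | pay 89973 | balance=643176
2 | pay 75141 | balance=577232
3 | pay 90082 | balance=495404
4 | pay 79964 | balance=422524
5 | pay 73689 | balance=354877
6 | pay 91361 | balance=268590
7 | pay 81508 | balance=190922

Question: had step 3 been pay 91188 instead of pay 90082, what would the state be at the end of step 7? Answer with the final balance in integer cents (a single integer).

189752

(re-executing from step 3 with the substitution; state before step 3: balance=577232)
3 | pay 91188 | balance=494298
4 | pay 79964 | balance=421402
5 | pay 73689 | balance=353739
6 | pay 91361 | balance=267436
7 | pay 81508 | balance=189752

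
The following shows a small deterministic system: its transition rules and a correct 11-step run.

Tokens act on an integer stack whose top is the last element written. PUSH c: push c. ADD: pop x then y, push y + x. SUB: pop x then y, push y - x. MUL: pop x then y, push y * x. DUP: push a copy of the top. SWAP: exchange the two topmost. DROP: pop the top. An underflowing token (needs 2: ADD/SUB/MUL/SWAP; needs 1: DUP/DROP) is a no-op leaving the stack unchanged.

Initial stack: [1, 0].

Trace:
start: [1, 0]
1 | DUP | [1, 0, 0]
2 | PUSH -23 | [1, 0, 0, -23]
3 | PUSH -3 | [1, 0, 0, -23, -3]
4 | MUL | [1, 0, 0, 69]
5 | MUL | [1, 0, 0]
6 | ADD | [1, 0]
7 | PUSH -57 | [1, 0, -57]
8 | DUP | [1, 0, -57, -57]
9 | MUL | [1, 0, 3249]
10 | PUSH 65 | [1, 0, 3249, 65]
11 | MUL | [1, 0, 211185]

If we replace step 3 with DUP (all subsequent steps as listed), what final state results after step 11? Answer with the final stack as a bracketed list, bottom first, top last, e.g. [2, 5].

[1, 0, 211185]

(re-executing from step 3 with the substitution; state before step 3: [1, 0, 0, -23])
3 | DUP | [1, 0, 0, -23, -23]
4 | MUL | [1, 0, 0, 529]
5 | MUL | [1, 0, 0]
6 | ADD | [1, 0]
7 | PUSH -57 | [1, 0, -57]
8 | DUP | [1, 0, -57, -57]
9 | MUL | [1, 0, 3249]
10 | PUSH 65 | [1, 0, 3249, 65]
11 | MUL | [1, 0, 211185]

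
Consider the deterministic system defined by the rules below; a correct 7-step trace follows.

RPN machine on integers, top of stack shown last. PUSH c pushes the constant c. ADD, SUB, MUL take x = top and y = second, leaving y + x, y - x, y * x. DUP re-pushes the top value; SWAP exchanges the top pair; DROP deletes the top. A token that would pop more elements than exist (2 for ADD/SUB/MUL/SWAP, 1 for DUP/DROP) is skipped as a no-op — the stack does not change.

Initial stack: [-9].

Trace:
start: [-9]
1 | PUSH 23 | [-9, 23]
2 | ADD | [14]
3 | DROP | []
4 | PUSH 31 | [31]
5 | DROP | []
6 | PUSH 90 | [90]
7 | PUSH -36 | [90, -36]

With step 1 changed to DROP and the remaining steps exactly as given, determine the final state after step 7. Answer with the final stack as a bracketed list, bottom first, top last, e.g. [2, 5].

[90, -36]

(re-executing from step 1 with the substitution; state before step 1: [-9])
1 | DROP | []
2 | ADD | []
3 | DROP | []
4 | PUSH 31 | [31]
5 | DROP | []
6 | PUSH 90 | [90]
7 | PUSH -36 | [90, -36]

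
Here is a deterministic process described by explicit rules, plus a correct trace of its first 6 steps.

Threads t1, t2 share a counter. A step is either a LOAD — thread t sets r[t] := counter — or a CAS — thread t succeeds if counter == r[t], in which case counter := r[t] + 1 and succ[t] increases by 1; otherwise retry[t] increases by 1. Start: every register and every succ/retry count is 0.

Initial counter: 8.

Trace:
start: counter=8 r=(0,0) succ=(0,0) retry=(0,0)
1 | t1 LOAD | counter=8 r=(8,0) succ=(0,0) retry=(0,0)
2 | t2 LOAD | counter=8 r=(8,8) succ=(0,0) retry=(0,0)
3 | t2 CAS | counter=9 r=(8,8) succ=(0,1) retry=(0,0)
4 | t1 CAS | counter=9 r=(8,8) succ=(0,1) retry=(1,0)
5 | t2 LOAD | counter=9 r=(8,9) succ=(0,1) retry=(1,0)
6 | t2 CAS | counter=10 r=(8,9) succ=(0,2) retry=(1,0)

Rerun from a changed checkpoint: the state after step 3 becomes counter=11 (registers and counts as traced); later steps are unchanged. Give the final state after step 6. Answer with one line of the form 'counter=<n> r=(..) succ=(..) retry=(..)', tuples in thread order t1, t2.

counter=12 r=(8,11) succ=(0,2) retry=(1,0)

state after step 3 := counter=11 r=(8,8) succ=(0,1) retry=(0,0)
4 | t1 CAS | counter=11 r=(8,8) succ=(0,1) retry=(1,0)
5 | t2 LOAD | counter=11 r=(8,11) succ=(0,1) retry=(1,0)
6 | t2 CAS | counter=12 r=(8,11) succ=(0,2) retry=(1,0)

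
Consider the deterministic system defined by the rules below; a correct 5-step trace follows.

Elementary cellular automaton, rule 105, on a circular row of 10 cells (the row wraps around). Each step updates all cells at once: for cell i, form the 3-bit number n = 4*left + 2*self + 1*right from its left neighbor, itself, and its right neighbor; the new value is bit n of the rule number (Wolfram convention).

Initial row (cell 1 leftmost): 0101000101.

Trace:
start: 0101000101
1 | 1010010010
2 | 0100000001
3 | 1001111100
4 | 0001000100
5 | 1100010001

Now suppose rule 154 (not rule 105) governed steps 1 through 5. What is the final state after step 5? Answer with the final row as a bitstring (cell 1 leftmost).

0010000010

(re-executing steps 1..5 under rule 154; state before step 1: 0101000101)
1 | 0000101000
2 | 0001000100
3 | 0010101010
4 | 0100000001
5 | 0010000010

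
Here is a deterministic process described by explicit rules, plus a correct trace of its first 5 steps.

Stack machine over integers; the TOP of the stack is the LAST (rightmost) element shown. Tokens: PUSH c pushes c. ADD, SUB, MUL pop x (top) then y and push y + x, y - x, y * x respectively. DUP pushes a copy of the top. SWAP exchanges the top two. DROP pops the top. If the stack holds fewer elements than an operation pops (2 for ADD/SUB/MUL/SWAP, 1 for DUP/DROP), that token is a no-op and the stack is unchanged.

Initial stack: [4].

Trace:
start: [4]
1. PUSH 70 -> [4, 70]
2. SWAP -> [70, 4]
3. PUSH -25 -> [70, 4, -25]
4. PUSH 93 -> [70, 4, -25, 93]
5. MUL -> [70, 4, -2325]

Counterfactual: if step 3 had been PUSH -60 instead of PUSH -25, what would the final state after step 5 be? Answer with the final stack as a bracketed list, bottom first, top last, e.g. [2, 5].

(re-executing from step 3 with the substitution; state before step 3: [70, 4])
3. PUSH -60 -> [70, 4, -60]
4. PUSH 93 -> [70, 4, -60, 93]
5. MUL -> [70, 4, -5580]

[70, 4, -5580]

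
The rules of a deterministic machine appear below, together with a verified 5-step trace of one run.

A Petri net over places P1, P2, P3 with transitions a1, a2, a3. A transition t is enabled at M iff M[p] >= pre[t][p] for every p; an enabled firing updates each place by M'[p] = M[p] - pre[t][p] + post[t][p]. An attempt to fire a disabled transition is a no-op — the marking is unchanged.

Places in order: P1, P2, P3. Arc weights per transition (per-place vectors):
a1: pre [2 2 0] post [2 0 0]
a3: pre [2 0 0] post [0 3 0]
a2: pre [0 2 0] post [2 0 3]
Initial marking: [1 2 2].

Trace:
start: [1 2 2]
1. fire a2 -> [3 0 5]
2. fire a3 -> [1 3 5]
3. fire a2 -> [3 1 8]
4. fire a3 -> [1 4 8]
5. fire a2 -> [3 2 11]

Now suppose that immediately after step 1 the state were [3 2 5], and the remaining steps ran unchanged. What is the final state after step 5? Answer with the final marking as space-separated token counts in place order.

state after step 1 := [3 2 5]
2. fire a3 -> [1 5 5]
3. fire a2 -> [3 3 8]
4. fire a3 -> [1 6 8]
5. fire a2 -> [3 4 11]

3 4 11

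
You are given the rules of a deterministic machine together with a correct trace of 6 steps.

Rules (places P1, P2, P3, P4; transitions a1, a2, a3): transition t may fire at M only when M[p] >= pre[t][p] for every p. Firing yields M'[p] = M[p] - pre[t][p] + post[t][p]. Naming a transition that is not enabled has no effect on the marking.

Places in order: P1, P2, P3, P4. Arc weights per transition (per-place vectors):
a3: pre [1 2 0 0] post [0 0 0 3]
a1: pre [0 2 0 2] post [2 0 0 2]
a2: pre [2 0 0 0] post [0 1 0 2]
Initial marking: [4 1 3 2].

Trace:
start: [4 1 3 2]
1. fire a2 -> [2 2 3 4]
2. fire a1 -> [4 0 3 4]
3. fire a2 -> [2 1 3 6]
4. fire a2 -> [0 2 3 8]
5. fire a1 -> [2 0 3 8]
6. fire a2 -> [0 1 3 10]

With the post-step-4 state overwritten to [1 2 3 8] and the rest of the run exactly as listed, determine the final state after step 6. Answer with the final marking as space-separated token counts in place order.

1 1 3 10

state after step 4 := [1 2 3 8]
5. fire a1 -> [3 0 3 8]
6. fire a2 -> [1 1 3 10]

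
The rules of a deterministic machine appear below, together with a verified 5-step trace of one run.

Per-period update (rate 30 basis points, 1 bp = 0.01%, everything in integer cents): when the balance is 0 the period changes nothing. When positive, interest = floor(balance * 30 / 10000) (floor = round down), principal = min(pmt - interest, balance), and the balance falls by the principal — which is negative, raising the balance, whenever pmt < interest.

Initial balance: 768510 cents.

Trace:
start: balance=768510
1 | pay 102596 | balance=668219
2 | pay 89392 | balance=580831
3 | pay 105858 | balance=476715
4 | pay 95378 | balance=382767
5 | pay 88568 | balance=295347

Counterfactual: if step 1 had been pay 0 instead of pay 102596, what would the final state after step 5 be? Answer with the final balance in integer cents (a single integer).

(re-executing from step 1 with the substitution; state before step 1: balance=768510)
1 | pay 0 | balance=770815
2 | pay 89392 | balance=683735
3 | pay 105858 | balance=579928
4 | pay 95378 | balance=486289
5 | pay 88568 | balance=399179

399179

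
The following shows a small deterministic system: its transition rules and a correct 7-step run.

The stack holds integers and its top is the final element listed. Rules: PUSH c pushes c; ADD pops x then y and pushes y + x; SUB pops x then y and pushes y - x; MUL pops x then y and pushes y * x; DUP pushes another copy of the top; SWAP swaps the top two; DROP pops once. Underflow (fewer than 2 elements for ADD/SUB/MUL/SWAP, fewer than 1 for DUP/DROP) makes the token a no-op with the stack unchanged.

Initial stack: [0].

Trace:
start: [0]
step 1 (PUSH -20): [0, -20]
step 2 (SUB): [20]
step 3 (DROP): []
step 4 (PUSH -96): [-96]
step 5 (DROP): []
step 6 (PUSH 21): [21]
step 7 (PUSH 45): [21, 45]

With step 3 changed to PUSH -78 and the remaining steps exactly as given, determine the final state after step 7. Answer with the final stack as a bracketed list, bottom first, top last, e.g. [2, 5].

(re-executing from step 3 with the substitution; state before step 3: [20])
step 3 (PUSH -78): [20, -78]
step 4 (PUSH -96): [20, -78, -96]
step 5 (DROP): [20, -78]
step 6 (PUSH 21): [20, -78, 21]
step 7 (PUSH 45): [20, -78, 21, 45]

[20, -78, 21, 45]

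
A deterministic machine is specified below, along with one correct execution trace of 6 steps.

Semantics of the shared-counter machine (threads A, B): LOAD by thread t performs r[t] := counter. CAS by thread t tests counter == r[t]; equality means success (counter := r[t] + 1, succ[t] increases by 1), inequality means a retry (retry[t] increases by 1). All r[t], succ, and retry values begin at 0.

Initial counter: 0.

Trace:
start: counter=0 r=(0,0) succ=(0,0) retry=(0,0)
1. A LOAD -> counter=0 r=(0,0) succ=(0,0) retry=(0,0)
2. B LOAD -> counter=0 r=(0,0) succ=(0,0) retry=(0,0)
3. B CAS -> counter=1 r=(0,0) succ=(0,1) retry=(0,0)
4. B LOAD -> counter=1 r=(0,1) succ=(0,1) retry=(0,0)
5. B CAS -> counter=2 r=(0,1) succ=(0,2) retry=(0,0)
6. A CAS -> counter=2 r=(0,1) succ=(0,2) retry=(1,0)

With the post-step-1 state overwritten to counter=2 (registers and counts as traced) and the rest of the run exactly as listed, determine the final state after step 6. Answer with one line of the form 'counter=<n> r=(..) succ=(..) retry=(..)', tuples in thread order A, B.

state after step 1 := counter=2 r=(0,0) succ=(0,0) retry=(0,0)
2. B LOAD -> counter=2 r=(0,2) succ=(0,0) retry=(0,0)
3. B CAS -> counter=3 r=(0,2) succ=(0,1) retry=(0,0)
4. B LOAD -> counter=3 r=(0,3) succ=(0,1) retry=(0,0)
5. B CAS -> counter=4 r=(0,3) succ=(0,2) retry=(0,0)
6. A CAS -> counter=4 r=(0,3) succ=(0,2) retry=(1,0)

counter=4 r=(0,3) succ=(0,2) retry=(1,0)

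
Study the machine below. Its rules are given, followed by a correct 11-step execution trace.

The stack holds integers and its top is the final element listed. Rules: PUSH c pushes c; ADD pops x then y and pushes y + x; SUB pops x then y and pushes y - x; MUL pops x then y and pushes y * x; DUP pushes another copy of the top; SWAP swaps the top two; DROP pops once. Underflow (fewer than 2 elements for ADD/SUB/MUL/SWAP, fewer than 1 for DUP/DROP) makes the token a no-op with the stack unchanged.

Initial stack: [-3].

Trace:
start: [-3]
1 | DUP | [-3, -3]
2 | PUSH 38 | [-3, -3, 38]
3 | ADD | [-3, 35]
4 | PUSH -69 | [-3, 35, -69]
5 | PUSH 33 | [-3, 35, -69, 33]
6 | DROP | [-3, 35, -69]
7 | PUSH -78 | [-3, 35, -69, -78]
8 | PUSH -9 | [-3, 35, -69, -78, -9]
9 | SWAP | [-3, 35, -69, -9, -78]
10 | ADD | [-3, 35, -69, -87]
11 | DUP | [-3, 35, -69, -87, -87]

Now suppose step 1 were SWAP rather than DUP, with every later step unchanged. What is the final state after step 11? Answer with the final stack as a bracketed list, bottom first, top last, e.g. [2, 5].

(re-executing from step 1 with the substitution; state before step 1: [-3])
1 | SWAP | [-3]
2 | PUSH 38 | [-3, 38]
3 | ADD | [35]
4 | PUSH -69 | [35, -69]
5 | PUSH 33 | [35, -69, 33]
6 | DROP | [35, -69]
7 | PUSH -78 | [35, -69, -78]
8 | PUSH -9 | [35, -69, -78, -9]
9 | SWAP | [35, -69, -9, -78]
10 | ADD | [35, -69, -87]
11 | DUP | [35, -69, -87, -87]

[35, -69, -87, -87]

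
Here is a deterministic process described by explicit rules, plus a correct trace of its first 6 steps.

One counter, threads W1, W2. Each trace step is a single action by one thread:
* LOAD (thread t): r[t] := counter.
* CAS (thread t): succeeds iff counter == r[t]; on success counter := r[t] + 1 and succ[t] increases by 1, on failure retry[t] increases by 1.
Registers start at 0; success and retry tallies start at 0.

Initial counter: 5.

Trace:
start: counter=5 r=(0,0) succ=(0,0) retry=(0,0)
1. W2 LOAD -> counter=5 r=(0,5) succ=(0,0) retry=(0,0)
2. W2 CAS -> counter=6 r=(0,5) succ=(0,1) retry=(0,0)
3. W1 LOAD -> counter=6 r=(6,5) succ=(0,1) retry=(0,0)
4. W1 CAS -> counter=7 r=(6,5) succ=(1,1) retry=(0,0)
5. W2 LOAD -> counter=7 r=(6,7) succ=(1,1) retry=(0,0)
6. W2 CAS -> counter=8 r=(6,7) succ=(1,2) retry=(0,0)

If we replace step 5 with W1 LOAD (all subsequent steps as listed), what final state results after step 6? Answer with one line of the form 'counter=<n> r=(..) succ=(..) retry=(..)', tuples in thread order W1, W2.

counter=7 r=(7,5) succ=(1,1) retry=(0,1)

(re-executing from step 5 with the substitution; state before step 5: counter=7 r=(6,5) succ=(1,1) retry=(0,0))
5. W1 LOAD -> counter=7 r=(7,5) succ=(1,1) retry=(0,0)
6. W2 CAS -> counter=7 r=(7,5) succ=(1,1) retry=(0,1)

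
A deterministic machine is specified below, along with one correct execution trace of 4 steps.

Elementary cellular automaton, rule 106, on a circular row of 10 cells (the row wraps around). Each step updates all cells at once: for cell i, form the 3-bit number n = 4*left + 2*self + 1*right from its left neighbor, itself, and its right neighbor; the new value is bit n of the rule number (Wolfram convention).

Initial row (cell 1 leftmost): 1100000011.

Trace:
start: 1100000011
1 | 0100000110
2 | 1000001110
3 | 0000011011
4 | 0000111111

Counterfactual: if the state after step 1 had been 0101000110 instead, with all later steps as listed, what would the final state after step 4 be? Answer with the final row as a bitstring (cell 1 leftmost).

state after step 1 := 0101000110
2 | 1010001110
3 | 0100011011
4 | 1000111111

1000111111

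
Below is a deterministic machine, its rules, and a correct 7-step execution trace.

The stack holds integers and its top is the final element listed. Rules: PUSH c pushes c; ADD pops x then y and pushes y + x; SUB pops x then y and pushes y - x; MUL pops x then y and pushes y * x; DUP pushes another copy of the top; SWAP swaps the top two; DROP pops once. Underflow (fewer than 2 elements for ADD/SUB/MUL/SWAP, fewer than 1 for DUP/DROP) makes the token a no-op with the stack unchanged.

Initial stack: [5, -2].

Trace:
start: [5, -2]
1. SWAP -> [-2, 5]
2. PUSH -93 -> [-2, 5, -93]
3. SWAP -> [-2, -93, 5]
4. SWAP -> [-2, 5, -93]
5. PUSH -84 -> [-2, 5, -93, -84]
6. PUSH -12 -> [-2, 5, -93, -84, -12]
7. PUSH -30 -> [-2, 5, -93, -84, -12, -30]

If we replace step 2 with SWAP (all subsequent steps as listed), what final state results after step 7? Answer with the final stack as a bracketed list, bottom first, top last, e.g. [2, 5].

[5, -2, -84, -12, -30]

(re-executing from step 2 with the substitution; state before step 2: [-2, 5])
2. SWAP -> [5, -2]
3. SWAP -> [-2, 5]
4. SWAP -> [5, -2]
5. PUSH -84 -> [5, -2, -84]
6. PUSH -12 -> [5, -2, -84, -12]
7. PUSH -30 -> [5, -2, -84, -12, -30]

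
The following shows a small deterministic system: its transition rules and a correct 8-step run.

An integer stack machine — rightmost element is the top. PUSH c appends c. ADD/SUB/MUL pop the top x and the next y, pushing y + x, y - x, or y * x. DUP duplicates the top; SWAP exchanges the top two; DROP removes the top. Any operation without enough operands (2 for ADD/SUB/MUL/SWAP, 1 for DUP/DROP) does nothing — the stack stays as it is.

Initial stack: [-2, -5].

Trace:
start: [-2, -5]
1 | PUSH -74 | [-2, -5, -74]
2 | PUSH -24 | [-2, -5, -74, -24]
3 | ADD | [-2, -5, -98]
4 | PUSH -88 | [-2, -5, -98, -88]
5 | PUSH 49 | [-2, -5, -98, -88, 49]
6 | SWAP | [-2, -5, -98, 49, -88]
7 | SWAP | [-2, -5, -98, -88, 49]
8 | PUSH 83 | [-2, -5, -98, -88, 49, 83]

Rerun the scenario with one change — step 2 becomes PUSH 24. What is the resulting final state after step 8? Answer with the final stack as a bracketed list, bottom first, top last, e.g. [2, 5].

(re-executing from step 2 with the substitution; state before step 2: [-2, -5, -74])
2 | PUSH 24 | [-2, -5, -74, 24]
3 | ADD | [-2, -5, -50]
4 | PUSH -88 | [-2, -5, -50, -88]
5 | PUSH 49 | [-2, -5, -50, -88, 49]
6 | SWAP | [-2, -5, -50, 49, -88]
7 | SWAP | [-2, -5, -50, -88, 49]
8 | PUSH 83 | [-2, -5, -50, -88, 49, 83]

[-2, -5, -50, -88, 49, 83]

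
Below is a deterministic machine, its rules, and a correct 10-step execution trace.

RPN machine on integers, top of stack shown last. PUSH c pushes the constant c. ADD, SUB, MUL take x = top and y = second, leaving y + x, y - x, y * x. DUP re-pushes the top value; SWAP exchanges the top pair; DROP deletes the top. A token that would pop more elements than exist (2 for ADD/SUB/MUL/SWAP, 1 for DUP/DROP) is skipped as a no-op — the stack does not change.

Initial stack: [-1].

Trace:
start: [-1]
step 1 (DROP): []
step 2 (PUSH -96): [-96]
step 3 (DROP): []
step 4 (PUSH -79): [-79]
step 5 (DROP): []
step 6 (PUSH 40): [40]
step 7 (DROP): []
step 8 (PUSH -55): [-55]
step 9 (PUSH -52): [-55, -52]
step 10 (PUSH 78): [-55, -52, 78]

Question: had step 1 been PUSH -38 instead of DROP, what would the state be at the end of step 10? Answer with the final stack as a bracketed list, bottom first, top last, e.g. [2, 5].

[-1, -38, -55, -52, 78]

(re-executing from step 1 with the substitution; state before step 1: [-1])
step 1 (PUSH -38): [-1, -38]
step 2 (PUSH -96): [-1, -38, -96]
step 3 (DROP): [-1, -38]
step 4 (PUSH -79): [-1, -38, -79]
step 5 (DROP): [-1, -38]
step 6 (PUSH 40): [-1, -38, 40]
step 7 (DROP): [-1, -38]
step 8 (PUSH -55): [-1, -38, -55]
step 9 (PUSH -52): [-1, -38, -55, -52]
step 10 (PUSH 78): [-1, -38, -55, -52, 78]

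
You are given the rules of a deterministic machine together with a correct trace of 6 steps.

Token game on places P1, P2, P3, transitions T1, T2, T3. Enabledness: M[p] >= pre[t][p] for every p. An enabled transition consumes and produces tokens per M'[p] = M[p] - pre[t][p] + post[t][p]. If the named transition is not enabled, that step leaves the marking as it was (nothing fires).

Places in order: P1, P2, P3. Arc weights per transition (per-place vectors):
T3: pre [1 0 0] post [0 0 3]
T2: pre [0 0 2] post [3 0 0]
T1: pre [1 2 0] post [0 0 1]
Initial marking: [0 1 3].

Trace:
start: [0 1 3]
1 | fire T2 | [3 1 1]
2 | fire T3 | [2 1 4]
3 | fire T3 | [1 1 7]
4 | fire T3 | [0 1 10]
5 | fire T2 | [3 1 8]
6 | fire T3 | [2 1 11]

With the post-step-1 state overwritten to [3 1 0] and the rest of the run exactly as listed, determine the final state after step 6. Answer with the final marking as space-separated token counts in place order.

2 1 10

state after step 1 := [3 1 0]
2 | fire T3 | [2 1 3]
3 | fire T3 | [1 1 6]
4 | fire T3 | [0 1 9]
5 | fire T2 | [3 1 7]
6 | fire T3 | [2 1 10]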